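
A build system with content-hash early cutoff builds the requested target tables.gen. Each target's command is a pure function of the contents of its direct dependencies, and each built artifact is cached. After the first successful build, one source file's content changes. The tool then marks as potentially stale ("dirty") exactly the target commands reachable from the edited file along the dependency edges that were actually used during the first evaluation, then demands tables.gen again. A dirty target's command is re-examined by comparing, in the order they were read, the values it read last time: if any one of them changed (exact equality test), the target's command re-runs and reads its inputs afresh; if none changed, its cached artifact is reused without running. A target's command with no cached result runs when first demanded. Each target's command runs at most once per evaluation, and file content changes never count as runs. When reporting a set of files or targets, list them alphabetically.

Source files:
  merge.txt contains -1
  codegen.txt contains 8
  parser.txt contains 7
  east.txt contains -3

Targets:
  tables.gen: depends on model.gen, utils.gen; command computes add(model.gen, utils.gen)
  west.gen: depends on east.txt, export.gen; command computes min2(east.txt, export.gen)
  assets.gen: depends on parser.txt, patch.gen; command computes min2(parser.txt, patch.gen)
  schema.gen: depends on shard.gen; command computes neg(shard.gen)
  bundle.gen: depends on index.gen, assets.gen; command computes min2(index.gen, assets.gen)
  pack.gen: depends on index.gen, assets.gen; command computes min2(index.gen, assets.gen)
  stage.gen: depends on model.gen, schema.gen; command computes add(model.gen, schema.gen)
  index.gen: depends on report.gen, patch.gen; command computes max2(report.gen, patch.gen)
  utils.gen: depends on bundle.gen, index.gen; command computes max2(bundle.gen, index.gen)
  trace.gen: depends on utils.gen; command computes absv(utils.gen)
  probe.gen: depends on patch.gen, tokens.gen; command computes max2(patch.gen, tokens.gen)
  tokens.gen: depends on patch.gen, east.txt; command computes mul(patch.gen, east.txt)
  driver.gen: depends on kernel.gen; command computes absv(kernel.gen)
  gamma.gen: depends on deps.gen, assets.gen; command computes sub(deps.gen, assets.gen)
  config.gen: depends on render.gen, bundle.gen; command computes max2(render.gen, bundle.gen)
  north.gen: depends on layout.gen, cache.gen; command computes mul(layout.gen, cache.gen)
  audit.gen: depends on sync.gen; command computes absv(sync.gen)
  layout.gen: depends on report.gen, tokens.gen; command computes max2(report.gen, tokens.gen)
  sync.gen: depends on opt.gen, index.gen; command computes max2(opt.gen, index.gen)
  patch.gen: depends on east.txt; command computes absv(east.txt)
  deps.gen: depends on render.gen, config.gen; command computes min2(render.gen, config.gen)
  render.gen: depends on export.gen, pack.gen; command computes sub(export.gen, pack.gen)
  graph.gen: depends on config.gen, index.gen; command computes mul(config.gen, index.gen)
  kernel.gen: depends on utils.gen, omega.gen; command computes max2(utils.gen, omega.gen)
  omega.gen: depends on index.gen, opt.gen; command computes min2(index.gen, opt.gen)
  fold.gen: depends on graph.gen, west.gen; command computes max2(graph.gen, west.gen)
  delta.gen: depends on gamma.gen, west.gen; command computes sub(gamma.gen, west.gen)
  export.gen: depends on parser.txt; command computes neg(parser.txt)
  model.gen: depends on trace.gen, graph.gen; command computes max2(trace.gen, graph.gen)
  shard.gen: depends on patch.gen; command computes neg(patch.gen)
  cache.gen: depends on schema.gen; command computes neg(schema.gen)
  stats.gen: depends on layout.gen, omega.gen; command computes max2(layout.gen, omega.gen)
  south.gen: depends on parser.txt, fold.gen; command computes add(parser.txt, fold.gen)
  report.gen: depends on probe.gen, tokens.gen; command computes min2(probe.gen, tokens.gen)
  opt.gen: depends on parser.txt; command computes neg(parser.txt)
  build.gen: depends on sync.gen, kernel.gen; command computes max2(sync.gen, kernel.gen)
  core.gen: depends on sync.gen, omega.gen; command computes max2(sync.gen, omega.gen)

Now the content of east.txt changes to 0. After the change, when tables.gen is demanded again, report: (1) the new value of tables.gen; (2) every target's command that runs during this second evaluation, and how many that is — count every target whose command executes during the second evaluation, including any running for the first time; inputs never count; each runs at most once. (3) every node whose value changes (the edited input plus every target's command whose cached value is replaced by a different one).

First evaluation (everything demanded from the output):
  export.gen = neg(7) = -7
  patch.gen = absv(-3) = 3
  assets.gen = min2(7, 3) = 3
  tokens.gen = mul(3, -3) = -9
  probe.gen = max2(3, -9) = 3
  report.gen = min2(3, -9) = -9
  index.gen = max2(-9, 3) = 3
  bundle.gen = min2(3, 3) = 3
  pack.gen = min2(3, 3) = 3
  render.gen = sub(-7, 3) = -10
  config.gen = max2(-10, 3) = 3
  graph.gen = mul(3, 3) = 9
  utils.gen = max2(3, 3) = 3
  trace.gen = absv(3) = 3
  model.gen = max2(3, 9) = 9
  tables.gen = add(9, 3) = 12

Propagation after the edit:
  patch.gen: runs — east.txt -3->0; result 0.
  assets.gen: runs — patch.gen 3->0; result 0.
  tokens.gen: runs — patch.gen 3->0; east.txt -3->0; result 0.
  probe.gen: runs — patch.gen 3->0; tokens.gen -9->0; result 0.
  report.gen: runs — probe.gen 3->0; tokens.gen -9->0; result 0.
  index.gen: runs — report.gen -9->0; patch.gen 3->0; result 0.
  bundle.gen: runs — index.gen 3->0; assets.gen 3->0; result 0.
  pack.gen: runs — index.gen 3->0; assets.gen 3->0; result 0.
  render.gen: runs — pack.gen 3->0; result -7.
  config.gen: runs — render.gen -10->-7; bundle.gen 3->0; result 0.
  graph.gen: runs — config.gen 3->0; index.gen 3->0; result 0.
  utils.gen: runs — bundle.gen 3->0; index.gen 3->0; result 0.
  trace.gen: runs — utils.gen 3->0; result 0.
  model.gen: runs — trace.gen 3->0; graph.gen 9->0; result 0.
  tables.gen: runs — model.gen 9->0; utils.gen 3->0; result 0.

New value of tables.gen: 0.
Target commands that run: assets.gen, bundle.gen, config.gen, graph.gen, index.gen, model.gen, pack.gen, patch.gen, probe.gen, render.gen, report.gen, tables.gen, tokens.gen, trace.gen, utils.gen — 15 in total.
Values that change: assets.gen, bundle.gen, config.gen, east.txt, graph.gen, index.gen, model.gen, pack.gen, patch.gen, probe.gen, render.gen, report.gen, tables.gen, tokens.gen, trace.gen, utils.gen.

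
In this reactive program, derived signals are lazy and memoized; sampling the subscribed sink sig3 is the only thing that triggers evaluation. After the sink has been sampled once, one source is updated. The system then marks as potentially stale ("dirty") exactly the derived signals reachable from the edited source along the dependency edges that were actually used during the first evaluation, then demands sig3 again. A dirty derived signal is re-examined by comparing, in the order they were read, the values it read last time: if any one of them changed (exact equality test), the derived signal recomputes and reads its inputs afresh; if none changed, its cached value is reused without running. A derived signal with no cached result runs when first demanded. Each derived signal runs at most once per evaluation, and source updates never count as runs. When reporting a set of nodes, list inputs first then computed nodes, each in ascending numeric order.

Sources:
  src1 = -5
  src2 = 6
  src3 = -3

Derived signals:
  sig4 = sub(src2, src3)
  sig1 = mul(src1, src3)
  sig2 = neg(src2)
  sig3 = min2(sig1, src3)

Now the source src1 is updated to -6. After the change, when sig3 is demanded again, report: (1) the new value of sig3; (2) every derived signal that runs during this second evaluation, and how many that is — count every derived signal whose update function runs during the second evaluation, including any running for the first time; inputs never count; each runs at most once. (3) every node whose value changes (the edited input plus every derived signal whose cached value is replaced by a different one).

Demanding sig3 again yields -3.
2 derived signals run: sig1, sig3.
The nodes whose values change: src1, sig1.

First demand of the output computes:
  sig1 = mul(-5, -3) = 15
  sig3 = min2(15, -3) = -3

After the edit, cleaning proceeds:
  sig1: a read changed (src1 -5->-6) — executes, giving 18.
  sig3: a read changed (sig1 15->18) — executes, giving -3 — identical to its old value.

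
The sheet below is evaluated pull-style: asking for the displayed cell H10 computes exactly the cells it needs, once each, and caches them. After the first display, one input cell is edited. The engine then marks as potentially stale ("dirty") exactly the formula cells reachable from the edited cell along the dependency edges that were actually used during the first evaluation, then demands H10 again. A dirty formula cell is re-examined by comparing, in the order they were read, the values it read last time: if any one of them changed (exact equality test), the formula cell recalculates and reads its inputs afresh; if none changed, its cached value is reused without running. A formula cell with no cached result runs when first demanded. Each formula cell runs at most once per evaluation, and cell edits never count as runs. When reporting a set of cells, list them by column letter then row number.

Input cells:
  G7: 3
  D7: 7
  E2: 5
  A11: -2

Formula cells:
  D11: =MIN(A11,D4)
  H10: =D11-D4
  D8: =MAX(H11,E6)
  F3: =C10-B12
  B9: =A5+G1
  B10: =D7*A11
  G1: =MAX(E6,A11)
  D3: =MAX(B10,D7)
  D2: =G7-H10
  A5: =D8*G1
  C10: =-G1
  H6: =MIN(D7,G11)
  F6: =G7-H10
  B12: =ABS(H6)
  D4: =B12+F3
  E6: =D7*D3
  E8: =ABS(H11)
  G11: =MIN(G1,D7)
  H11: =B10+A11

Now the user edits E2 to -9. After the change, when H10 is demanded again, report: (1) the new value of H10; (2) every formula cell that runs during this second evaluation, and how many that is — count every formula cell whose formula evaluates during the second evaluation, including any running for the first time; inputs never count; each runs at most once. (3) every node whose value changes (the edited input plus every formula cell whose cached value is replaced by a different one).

Demanding H10 again yields 0.
0 formula cells run: none.
The nodes whose values change: E2.
Note the shortcut — nothing in the graph depends on E2 at all, so no recomputation happens.

First demand of the output computes:
  B10 = 7 * -2 = -14
  D3 = MAX(-14, 7) = 7
  E6 = 7 * 7 = 49
  G1 = MAX(49, -2) = 49
  C10 = -(49) = -49
  G11 = MIN(49, 7) = 7
  H6 = MIN(7, 7) = 7
  B12 = ABS(7) = 7
  F3 = -49 - 7 = -56
  D4 = 7 + -56 = -49
  D11 = MIN(-2, -49) = -49
  H10 = -49 - -49 = 0

After the edit, cleaning proceeds:
  no node depends on E2 at all; the second demand re-runs nothing.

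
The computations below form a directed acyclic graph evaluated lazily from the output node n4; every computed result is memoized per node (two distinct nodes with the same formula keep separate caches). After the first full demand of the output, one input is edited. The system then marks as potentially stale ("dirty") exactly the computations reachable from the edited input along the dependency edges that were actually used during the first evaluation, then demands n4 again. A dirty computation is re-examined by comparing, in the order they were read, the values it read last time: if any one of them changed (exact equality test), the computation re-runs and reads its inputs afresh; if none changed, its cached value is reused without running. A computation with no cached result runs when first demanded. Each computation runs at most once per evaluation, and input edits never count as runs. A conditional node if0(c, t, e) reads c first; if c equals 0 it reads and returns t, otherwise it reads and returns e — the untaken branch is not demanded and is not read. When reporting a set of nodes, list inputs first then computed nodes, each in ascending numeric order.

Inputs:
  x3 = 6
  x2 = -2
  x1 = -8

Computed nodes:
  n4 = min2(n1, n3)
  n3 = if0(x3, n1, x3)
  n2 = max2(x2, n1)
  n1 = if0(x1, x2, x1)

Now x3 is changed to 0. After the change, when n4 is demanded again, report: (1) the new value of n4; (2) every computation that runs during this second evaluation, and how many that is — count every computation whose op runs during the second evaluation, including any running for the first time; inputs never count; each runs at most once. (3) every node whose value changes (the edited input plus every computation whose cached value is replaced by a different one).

First demand of the output computes:
  n1 = if0(x1=-8 -> else branch x1) = -8
  n3 = if0(x3=6 -> else branch x3) = 6
  n4 = min2(-8, 6) = -8

After the edit, cleaning proceeds:
  n3: a read changed (x3 6->0; x3 6->0) — executes, giving -8.
  n4: a read changed (n3 6->-8) — executes, giving -8 — identical to its old value.

Demanding n4 again yields -8.
2 computations run: n3, n4.
The nodes whose values change: x3, n3.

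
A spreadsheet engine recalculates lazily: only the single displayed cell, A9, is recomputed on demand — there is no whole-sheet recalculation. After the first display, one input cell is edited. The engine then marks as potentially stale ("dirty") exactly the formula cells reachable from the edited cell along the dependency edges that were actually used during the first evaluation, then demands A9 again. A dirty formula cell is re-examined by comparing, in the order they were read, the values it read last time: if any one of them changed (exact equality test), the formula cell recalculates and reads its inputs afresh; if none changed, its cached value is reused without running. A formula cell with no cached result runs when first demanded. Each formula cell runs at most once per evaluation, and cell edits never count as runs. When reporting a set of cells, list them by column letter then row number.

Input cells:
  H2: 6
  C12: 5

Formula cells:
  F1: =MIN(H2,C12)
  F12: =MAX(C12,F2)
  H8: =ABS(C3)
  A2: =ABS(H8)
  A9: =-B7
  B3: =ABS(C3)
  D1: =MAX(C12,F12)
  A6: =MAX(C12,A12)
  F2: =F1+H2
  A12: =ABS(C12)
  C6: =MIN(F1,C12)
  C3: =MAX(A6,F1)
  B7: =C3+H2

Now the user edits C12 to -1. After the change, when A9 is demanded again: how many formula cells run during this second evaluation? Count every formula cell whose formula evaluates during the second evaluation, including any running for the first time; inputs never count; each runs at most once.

First evaluation (everything demanded from the output):
  A12 = ABS(5) = 5
  A6 = MAX(5, 5) = 5
  F1 = MIN(6, 5) = 5
  C3 = MAX(5, 5) = 5
  B7 = 5 + 6 = 11
  A9 = -(11) = -11

Propagation after the edit:
  A12: runs — C12 5->-1; result 1.
  A6: runs — C12 5->-1; A12 5->1; result 1.
  F1: runs — C12 5->-1; result -1.
  C3: runs — A6 5->1; F1 5->-1; result 1.
  B7: runs — C3 5->1; result 7.
  A9: runs — B7 11->7; result -7.

Formula cells that run: A6, A9, A12, B7, C3, F1 — 6 in total.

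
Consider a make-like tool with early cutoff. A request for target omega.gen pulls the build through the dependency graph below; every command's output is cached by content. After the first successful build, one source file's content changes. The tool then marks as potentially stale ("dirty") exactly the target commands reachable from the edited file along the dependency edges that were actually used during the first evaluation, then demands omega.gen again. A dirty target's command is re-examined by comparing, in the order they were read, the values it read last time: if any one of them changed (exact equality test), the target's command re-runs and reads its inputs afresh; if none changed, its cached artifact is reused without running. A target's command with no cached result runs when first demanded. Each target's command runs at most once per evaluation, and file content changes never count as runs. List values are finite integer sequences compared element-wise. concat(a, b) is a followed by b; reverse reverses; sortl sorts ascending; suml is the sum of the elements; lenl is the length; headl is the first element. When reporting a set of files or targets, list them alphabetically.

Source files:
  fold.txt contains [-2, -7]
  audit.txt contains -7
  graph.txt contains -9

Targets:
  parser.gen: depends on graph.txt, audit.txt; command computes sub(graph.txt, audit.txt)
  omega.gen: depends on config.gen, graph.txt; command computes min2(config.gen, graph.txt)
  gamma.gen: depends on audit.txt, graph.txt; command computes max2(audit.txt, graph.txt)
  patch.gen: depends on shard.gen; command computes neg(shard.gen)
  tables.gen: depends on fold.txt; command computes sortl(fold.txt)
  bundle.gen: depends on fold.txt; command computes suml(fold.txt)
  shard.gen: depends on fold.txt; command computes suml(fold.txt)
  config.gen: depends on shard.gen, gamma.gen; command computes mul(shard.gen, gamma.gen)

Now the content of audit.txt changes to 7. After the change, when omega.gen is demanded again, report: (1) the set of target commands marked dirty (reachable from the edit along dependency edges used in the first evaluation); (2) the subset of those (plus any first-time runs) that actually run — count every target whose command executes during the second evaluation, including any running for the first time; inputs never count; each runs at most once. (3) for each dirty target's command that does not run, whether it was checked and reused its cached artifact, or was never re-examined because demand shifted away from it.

The edit dirties: config.gen, gamma.gen, omega.gen.
3 target commands run: config.gen, gamma.gen, omega.gen.
No dirty target's command escaped a run.

First demand of the output computes:
  gamma.gen = max2(-7, -9) = -7
  shard.gen = suml([-2, -7]) = -9
  config.gen = mul(-9, -7) = 63
  omega.gen = min2(63, -9) = -9

After the edit, cleaning proceeds:
  gamma.gen: a read changed (audit.txt -7->7) — executes, giving 7.
  config.gen: a read changed (gamma.gen -7->7) — executes, giving -63.
  omega.gen: a read changed (config.gen 63->-63) — executes, giving -63.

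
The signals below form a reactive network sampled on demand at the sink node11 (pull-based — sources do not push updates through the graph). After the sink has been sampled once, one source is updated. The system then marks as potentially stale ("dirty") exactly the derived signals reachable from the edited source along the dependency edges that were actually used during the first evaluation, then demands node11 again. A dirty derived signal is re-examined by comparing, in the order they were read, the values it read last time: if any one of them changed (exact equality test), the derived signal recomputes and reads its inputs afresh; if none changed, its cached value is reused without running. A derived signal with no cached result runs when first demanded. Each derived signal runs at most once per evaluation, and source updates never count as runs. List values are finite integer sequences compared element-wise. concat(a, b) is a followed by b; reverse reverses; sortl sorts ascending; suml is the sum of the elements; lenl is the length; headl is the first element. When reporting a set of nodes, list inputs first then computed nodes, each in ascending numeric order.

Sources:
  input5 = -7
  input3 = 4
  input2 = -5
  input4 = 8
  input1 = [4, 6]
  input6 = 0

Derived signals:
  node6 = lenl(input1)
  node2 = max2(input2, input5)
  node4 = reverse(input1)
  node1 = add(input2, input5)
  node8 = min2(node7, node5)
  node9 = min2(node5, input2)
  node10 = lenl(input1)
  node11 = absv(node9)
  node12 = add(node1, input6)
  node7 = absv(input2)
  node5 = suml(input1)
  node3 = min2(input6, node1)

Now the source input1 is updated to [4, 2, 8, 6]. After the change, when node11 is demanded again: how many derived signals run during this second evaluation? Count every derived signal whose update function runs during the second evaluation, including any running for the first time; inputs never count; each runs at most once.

Run set: node5, node9 (2 run).
The important point: node9 recomputes to an identical value, and the output ends up unchanged.

Initial pass — values computed on the first demand:
  node5 = suml([4, 6]) = 10
  node9 = min2(10, -5) = -5
  node11 = absv(-5) = 5

Second demand — change propagation:
  node5: re-runs because input1 [4, 6]->[4, 2, 8, 6]; new result 20.
  node9: re-runs because node5 10->20; new result -5 (unchanged).
  node11: re-examined; everything it read last time is the same (node9 unchanged) — cache 5 kept, no run.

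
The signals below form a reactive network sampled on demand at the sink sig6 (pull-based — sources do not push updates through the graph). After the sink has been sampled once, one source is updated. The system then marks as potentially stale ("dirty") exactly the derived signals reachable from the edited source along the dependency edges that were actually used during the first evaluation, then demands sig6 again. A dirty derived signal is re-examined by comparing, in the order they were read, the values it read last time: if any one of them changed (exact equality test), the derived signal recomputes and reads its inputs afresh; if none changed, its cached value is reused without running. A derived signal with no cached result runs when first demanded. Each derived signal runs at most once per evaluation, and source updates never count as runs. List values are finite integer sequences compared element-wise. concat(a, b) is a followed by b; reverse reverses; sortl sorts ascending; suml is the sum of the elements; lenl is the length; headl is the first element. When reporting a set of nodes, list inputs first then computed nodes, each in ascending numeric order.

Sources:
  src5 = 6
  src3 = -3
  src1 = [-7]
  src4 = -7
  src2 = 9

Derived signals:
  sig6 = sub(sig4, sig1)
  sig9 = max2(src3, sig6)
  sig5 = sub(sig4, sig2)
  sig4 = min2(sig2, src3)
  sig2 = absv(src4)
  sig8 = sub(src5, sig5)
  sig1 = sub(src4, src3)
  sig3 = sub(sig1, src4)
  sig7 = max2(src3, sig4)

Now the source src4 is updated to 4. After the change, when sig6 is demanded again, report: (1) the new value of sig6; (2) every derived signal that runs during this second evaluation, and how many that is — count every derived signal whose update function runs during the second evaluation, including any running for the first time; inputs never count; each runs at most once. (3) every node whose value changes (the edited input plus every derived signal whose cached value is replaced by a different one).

Initial pass — values computed on the first demand:
  sig1 = sub(-7, -3) = -4
  sig2 = absv(-7) = 7
  sig4 = min2(7, -3) = -3
  sig6 = sub(-3, -4) = 1

Second demand — change propagation:
  sig1: re-runs because src4 -7->4; new result 7.
  sig2: re-runs because src4 -7->4; new result 4.
  sig4: re-runs because sig2 7->4; new result -3 (unchanged).
  sig6: re-runs because sig1 -4->7; new result -10.

sig6 now evaluates to -10.
Run set: sig1, sig2, sig4, sig6 (4 run).
Changed values: src4, sig1, sig2, sig6.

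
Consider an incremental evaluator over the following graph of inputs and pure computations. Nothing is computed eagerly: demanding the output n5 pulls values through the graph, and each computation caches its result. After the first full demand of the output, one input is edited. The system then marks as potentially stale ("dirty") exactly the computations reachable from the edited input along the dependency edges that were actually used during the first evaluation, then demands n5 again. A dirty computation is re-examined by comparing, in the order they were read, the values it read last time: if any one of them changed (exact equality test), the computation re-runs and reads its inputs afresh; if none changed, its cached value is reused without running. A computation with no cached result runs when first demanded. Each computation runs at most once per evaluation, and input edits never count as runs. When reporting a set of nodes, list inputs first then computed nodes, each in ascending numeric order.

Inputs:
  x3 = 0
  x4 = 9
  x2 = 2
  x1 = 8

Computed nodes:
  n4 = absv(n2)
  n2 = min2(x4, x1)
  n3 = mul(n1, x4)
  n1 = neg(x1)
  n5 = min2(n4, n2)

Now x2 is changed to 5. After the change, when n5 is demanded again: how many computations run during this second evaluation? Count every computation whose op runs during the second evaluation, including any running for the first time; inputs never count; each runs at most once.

Initial pass — values computed on the first demand:
  n2 = min2(9, 8) = 8
  n4 = absv(8) = 8
  n5 = min2(8, 8) = 8

Second demand — change propagation:
  no demanded computation ever read x2, so the edit dirties nothing and nothing runs.

The important point: nothing the output needs ever reads x2, so the edit is invisible to it.

Run set: none (0 run).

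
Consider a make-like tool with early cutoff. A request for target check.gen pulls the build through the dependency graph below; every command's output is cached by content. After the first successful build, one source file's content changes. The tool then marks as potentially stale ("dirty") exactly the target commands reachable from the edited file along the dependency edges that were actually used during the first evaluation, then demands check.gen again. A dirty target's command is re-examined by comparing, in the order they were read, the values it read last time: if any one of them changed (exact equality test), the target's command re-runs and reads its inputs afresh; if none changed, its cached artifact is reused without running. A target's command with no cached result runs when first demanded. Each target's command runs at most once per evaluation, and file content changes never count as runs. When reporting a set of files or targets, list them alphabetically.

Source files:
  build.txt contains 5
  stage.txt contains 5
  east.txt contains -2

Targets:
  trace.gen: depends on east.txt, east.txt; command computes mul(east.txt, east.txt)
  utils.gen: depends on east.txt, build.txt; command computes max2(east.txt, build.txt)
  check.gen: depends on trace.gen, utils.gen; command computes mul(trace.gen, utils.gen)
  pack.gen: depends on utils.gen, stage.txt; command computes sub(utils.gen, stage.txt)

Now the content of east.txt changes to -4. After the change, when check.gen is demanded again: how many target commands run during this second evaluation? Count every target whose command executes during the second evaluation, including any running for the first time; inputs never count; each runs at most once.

First demand of the output computes:
  trace.gen = mul(-2, -2) = 4
  utils.gen = max2(-2, 5) = 5
  check.gen = mul(4, 5) = 20

After the edit, cleaning proceeds:
  trace.gen: a read changed (east.txt -2->-4; east.txt -2->-4) — executes, giving 16.
  utils.gen: a read changed (east.txt -2->-4) — executes, giving 5 — identical to its old value.
  check.gen: a read changed (trace.gen 4->16) — executes, giving 80.

3 target commands run: check.gen, trace.gen, utils.gen.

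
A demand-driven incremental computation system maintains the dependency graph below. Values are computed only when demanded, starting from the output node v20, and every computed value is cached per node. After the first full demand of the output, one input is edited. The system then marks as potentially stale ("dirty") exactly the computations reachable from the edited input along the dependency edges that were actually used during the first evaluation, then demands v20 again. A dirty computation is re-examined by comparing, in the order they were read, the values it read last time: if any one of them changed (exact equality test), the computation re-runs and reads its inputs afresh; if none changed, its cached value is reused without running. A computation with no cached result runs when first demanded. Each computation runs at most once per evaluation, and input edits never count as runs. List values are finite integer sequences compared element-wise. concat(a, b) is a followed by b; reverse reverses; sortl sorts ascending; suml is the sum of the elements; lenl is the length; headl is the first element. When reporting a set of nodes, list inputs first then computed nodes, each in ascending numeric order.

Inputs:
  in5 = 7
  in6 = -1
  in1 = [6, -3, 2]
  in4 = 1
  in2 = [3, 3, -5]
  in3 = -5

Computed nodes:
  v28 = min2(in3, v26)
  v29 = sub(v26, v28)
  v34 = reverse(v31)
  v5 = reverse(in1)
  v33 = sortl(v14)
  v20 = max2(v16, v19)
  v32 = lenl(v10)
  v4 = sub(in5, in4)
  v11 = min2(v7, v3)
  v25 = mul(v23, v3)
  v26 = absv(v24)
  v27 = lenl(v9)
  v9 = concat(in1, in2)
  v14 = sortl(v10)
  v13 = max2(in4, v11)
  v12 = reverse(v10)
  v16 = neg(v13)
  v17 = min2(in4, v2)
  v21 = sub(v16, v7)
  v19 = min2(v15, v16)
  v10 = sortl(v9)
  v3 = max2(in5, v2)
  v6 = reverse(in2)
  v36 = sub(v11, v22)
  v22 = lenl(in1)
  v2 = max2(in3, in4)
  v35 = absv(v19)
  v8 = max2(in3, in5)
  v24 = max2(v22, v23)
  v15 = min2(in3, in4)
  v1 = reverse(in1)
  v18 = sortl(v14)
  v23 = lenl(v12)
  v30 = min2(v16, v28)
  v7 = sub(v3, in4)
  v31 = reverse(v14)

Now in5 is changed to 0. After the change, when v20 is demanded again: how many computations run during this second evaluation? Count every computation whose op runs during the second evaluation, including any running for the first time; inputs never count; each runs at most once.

First evaluation (everything demanded from the output):
  v2 = max2(-5, 1) = 1
  v3 = max2(7, 1) = 7
  v7 = sub(7, 1) = 6
  v11 = min2(6, 7) = 6
  v13 = max2(1, 6) = 6
  v15 = min2(-5, 1) = -5
  v16 = neg(6) = -6
  v19 = min2(-5, -6) = -6
  v20 = max2(-6, -6) = -6

Propagation after the edit:
  v3: runs — in5 7->0; result 1.
  v7: runs — v3 7->1; result 0.
  v11: runs — v7 6->0; v3 7->1; result 0.
  v13: runs — v11 6->0; result 1.
  v16: runs — v13 6->1; result -1.
  v19: runs — v16 -6->-1; result -5.
  v20: runs — v16 -6->-1; v19 -6->-5; result -1.

Computations that run: v3, v7, v11, v13, v16, v19, v20 — 7 in total.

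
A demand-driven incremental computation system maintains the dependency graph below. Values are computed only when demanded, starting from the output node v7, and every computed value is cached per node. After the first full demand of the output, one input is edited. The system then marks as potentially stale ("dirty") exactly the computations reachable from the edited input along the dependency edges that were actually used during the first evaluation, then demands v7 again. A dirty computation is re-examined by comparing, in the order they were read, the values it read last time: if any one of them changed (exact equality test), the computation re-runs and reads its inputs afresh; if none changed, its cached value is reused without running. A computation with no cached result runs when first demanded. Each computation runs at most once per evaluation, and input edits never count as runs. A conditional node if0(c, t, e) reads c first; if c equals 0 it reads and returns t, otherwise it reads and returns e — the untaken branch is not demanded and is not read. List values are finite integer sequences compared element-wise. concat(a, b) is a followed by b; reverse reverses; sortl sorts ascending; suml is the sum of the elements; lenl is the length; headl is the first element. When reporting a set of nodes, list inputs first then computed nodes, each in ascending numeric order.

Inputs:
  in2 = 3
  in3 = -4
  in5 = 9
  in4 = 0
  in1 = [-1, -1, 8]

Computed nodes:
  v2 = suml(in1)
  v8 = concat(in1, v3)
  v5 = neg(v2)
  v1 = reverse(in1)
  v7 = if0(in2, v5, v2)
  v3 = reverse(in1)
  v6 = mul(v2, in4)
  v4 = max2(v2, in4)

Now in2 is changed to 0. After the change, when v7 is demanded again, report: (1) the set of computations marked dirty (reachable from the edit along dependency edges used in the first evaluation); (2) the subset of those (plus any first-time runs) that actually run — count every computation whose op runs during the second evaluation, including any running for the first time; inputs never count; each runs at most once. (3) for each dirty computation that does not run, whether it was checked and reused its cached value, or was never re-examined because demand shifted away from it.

First evaluation (everything demanded from the output):
  v2 = suml([-1, -1, 8]) = 6
  v7 = if0(in2=3 -> else branch v2) = 6

Propagation after the edit:
  v5: demanded for the first time — runs, produces -6.
  v7: runs — in2 3->0; result -6.

Key observation: a condition flipped, so demand reaches new nodes — v5 runs for the first time.

Marked dirty: v7.
Computations that run: v5, v7 — 2 in total.
Every dirty computation ran.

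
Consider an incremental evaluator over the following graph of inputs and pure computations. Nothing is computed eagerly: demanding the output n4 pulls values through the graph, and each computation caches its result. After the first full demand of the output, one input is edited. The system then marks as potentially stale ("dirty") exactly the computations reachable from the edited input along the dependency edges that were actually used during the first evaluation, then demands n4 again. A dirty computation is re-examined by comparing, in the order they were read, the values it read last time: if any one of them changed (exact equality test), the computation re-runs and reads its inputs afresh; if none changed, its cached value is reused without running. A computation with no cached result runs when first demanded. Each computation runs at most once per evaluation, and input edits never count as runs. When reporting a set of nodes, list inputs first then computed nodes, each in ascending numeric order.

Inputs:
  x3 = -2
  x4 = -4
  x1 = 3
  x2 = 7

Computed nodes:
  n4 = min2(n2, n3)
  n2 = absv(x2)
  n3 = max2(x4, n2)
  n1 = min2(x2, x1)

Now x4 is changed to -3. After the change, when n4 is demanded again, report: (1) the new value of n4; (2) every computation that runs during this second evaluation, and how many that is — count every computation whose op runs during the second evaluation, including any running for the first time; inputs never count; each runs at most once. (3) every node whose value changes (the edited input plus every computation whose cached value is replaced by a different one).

n4 now evaluates to 7.
Run set: n3 (1 run).
Changed values: x4.
The important point: n3 recomputes to an identical value, and the output ends up unchanged.

Initial pass — values computed on the first demand:
  n2 = absv(7) = 7
  n3 = max2(-4, 7) = 7
  n4 = min2(7, 7) = 7

Second demand — change propagation:
  n3: re-runs because x4 -4->-3; new result 7 (unchanged).
  n4: re-examined; everything it read last time is the same (n2 unchanged, n3 unchanged) — cache 7 kept, no run.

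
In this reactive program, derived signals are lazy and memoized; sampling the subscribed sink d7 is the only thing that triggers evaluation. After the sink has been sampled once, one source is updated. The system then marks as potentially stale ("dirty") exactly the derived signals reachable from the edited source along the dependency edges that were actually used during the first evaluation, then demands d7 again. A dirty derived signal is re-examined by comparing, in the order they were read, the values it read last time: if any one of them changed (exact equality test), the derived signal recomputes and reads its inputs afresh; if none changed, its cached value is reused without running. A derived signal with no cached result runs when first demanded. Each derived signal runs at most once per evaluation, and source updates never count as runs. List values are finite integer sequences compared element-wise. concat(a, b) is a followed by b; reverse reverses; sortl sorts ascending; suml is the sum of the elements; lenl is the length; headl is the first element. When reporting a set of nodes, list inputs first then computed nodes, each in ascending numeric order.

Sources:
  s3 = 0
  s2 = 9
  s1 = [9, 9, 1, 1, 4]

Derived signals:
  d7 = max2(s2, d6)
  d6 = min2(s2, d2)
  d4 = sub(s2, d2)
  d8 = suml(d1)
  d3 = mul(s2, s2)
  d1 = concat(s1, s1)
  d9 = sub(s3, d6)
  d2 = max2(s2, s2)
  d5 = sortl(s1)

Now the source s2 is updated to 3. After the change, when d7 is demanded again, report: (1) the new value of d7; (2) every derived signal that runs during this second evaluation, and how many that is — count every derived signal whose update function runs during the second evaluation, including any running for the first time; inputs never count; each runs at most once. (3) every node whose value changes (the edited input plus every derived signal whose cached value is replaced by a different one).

Demanding d7 again yields 3.
3 derived signals run: d2, d6, d7.
The nodes whose values change: s2, d2, d6, d7.

First demand of the output computes:
  d2 = max2(9, 9) = 9
  d6 = min2(9, 9) = 9
  d7 = max2(9, 9) = 9

After the edit, cleaning proceeds:
  d2: a read changed (s2 9->3; s2 9->3) — executes, giving 3.
  d6: a read changed (s2 9->3; d2 9->3) — executes, giving 3.
  d7: a read changed (s2 9->3; d6 9->3) — executes, giving 3.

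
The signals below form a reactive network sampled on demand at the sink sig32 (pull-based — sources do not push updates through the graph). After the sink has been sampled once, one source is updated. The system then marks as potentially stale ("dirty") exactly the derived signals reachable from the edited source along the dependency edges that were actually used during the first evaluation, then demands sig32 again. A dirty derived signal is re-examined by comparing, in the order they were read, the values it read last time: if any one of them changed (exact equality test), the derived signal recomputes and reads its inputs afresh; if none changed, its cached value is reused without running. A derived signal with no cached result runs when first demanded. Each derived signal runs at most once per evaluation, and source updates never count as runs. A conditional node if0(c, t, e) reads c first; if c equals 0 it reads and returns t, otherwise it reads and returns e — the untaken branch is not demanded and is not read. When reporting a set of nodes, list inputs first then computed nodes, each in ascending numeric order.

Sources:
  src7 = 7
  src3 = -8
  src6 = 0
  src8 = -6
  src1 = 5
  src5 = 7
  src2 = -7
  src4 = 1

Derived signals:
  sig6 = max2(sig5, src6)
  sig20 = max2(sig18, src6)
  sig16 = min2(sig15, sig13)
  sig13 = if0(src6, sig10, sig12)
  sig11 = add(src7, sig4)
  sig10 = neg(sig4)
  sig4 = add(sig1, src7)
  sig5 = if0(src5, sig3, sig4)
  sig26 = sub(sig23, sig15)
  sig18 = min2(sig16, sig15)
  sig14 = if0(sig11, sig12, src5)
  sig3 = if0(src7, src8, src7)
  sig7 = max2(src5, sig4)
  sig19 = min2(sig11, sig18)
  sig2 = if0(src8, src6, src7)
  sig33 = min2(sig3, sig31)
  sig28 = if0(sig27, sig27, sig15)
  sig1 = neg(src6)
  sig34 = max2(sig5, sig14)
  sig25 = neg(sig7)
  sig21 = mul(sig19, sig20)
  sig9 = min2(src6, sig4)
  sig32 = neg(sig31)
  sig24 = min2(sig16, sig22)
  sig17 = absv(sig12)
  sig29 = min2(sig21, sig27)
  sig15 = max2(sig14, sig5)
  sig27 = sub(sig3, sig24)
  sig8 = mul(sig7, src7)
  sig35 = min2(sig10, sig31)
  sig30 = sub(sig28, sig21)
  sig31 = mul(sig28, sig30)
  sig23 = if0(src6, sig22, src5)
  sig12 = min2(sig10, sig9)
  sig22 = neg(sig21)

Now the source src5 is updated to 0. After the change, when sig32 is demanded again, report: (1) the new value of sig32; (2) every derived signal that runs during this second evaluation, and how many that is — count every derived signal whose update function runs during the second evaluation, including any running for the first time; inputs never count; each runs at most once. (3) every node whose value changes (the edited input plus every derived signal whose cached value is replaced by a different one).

Initial pass — values computed on the first demand:
  sig1 = neg(0) = 0
  sig3 = if0(src7=7 -> else branch src7) = 7
  sig4 = add(0, 7) = 7
  sig5 = if0(src5=7 -> else branch sig4) = 7
  sig10 = neg(7) = -7
  sig11 = add(7, 7) = 14
  sig13 = if0(src6=0 -> then branch sig10) = -7
  sig14 = if0(sig11=14 -> else branch src5) = 7
  sig15 = max2(7, 7) = 7
  sig16 = min2(7, -7) = -7
  sig18 = min2(-7, 7) = -7
  sig19 = min2(14, -7) = -7
  sig20 = max2(-7, 0) = 0
  sig21 = mul(-7, 0) = 0
  sig22 = neg(0) = 0
  sig24 = min2(-7, 0) = -7
  sig27 = sub(7, -7) = 14
  sig28 = if0(sig27=14 -> else branch sig15) = 7
  sig30 = sub(7, 0) = 7
  sig31 = mul(7, 7) = 49
  sig32 = neg(49) = -49

Second demand — change propagation:
  sig5: re-runs because src5 7->0; new result 7 (unchanged).
  sig14: re-runs because src5 7->0; new result 0.
  sig15: re-runs because sig14 7->0; new result 7 (unchanged).
  sig16: re-examined; everything it read last time is the same (sig15 unchanged, sig13 unchanged) — cache -7 kept, no run.
  sig18: re-examined; everything it read last time is the same (sig16 unchanged, sig15 unchanged) — cache -7 kept, no run.
  sig19: re-examined; everything it read last time is the same (sig11 unchanged, sig18 unchanged) — cache -7 kept, no run.
  sig20: re-examined; everything it read last time is the same (sig18 unchanged, src6 unchanged) — cache 0 kept, no run.
  sig21: re-examined; everything it read last time is the same (sig19 unchanged, sig20 unchanged) — cache 0 kept, no run.
  sig22: re-examined; everything it read last time is the same (sig21 unchanged) — cache 0 kept, no run.
  sig24: re-examined; everything it read last time is the same (sig16 unchanged, sig22 unchanged) — cache -7 kept, no run.
  sig27: re-examined; everything it read last time is the same (sig3 unchanged, sig24 unchanged) — cache 14 kept, no run.
  sig28: re-examined; everything it read last time is the same (sig27 unchanged, sig15 unchanged) — cache 7 kept, no run.
  sig30: re-examined; everything it read last time is the same (sig28 unchanged, sig21 unchanged) — cache 7 kept, no run.
  sig31: re-examined; everything it read last time is the same (sig28 unchanged, sig30 unchanged) — cache 49 kept, no run.
  sig32: re-examined; everything it read last time is the same (sig31 unchanged) — cache -49 kept, no run.

The important point: at sig16 every value read last time is unchanged, so the dirty flag clears without a run.

sig32 now evaluates to -49.
Run set: sig5, sig14, sig15 (3 run).
Changed values: src5, sig14.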